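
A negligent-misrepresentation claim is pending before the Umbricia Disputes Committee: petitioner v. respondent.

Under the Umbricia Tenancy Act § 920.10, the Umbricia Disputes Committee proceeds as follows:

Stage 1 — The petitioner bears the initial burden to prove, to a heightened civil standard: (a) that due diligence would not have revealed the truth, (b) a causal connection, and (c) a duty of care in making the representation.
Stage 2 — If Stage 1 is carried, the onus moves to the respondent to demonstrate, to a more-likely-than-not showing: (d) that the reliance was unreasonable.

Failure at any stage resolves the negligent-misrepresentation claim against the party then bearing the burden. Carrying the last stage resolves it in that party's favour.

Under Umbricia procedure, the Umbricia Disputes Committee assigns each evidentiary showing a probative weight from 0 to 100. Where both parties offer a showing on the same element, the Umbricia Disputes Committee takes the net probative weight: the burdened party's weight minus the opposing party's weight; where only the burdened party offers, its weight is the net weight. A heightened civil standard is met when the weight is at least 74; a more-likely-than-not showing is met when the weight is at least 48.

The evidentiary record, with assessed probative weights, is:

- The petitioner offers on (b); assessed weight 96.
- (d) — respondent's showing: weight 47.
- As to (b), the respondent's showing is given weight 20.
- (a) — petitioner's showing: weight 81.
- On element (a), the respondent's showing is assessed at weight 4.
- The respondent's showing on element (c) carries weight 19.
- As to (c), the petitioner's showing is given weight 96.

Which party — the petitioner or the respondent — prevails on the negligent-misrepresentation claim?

petitioner

Stage 1 (petitioner, a heightened civil standard, weight is at least 74): (a) net 81−4=77 ≥ 74 — meets; (b) net 96−20=76 ≥ 74 — meets; (c) net 96−19=77 ≥ 74 — meets.
  Stage 1 is satisfied; the onus moves to the respondent.
Stage 2 (respondent, a more-likely-than-not showing, weight is at least 48): (d) 47 < 48 — fails.
  The respondent does not carry Stage 2.
The analysis ends at Stage 2; the petitioner prevails.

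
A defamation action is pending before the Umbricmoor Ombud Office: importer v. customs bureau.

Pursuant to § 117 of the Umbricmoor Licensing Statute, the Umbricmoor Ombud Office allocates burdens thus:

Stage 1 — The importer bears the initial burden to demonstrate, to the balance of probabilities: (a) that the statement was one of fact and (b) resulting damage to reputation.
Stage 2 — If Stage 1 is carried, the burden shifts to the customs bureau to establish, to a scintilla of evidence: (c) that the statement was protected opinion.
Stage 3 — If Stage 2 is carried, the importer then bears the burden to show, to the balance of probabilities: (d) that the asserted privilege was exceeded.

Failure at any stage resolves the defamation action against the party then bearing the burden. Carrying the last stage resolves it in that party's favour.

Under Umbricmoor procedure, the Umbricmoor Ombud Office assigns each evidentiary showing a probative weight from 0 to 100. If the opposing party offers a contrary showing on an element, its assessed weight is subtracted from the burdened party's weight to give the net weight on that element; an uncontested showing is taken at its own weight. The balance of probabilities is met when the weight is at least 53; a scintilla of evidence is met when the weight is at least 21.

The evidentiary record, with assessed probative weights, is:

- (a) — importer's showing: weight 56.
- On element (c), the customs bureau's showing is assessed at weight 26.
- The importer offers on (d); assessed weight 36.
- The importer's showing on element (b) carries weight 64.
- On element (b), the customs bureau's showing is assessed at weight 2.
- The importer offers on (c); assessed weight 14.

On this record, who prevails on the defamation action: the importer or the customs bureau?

importer

Stage 1 (importer, the balance of probabilities, weight is at least 53): (a) 56 ≥ 53 — meets; (b) net 64−2=62 ≥ 53 — meets.
  All elements met. The burden passes to the customs bureau.
Stage 2 (customs bureau, a scintilla of evidence, weight is at least 21): (c) net 26−14=12 < 21 — fails.
  Not every element is met, so the customs bureau fails to carry Stage 2.
The importer prevails.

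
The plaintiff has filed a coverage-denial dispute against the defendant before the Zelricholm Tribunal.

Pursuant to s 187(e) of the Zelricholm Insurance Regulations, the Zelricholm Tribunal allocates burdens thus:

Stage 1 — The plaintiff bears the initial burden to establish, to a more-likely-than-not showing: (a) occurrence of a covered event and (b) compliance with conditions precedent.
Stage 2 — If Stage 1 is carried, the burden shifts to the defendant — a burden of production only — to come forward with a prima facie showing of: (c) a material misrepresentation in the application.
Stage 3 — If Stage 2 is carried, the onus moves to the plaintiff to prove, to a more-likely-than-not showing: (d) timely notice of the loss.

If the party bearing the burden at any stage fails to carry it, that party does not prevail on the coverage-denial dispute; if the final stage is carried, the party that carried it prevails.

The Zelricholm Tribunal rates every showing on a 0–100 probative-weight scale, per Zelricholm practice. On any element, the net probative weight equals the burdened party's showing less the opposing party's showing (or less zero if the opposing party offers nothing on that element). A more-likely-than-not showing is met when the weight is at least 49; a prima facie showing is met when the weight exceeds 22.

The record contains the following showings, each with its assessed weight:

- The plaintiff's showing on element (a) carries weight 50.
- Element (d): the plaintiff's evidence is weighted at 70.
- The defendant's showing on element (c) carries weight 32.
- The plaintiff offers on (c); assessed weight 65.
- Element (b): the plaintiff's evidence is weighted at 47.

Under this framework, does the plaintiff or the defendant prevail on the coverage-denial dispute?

At Stage 1 the plaintiff must meet a more-likely-than-not showing (weight is at least 49): on (a) the weight is 50, ≥ 49, so (a) meets the standard; on (b) the weight is 47, < 49, so (b) does not meet the standard.
  Stage 1 not carried; the plaintiff fails its burden.
The analysis ends at Stage 1; the defendant prevails.

defendant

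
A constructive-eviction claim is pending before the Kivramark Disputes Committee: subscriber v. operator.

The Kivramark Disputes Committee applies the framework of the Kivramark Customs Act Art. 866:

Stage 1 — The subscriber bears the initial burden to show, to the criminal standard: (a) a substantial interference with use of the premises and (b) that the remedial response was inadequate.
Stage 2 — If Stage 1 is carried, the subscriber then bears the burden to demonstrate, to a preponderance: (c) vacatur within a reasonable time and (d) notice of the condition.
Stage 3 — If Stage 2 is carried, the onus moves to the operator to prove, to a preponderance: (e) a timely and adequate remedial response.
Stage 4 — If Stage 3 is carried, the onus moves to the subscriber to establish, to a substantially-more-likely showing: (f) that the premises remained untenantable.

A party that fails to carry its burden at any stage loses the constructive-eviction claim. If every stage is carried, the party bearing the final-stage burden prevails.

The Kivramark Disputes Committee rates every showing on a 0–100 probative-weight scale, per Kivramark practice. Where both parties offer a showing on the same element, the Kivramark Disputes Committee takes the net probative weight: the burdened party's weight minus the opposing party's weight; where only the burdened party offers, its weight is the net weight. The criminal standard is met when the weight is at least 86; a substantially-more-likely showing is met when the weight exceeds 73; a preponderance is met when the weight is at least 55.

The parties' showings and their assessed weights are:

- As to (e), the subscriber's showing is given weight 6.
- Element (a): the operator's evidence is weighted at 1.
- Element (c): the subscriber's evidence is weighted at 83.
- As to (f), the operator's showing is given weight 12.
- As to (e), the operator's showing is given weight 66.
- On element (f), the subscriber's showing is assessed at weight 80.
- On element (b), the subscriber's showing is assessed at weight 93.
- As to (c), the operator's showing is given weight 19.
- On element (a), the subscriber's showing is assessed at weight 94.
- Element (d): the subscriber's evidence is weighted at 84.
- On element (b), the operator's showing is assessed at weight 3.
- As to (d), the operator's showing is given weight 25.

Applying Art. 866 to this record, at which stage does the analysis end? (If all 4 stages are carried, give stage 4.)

stage 4

Stage 1 — burden on subscriber; standard: the criminal standard (weight is at least 86).
    (a): 94 − 1 = 93 ≥ 86 [met]
    (b): 93 − 3 = 90 ≥ 86 [met]
  Stage 1 is satisfied; the subscriber continues to bear the burden.
Stage 2 — burden on subscriber; standard: a preponderance (weight is at least 55).
    (c): 83 − 19 = 64 ≥ 55 [met]
    (d): 84 − 25 = 59 ≥ 55 [met]
  Stage 2 carried; the burden shifts to the operator.
Stage 3 — burden on operator; standard: a preponderance (weight is at least 55).
    (e): 66 − 6 = 60 ≥ 55 [met]
  All elements met. The burden passes to the subscriber.
Stage 4 — burden on subscriber; standard: a substantially-more-likely showing (weight exceeds 73).
    (f): 80 − 12 = 68 ≤ 73 [not met]
  The subscriber does not carry Stage 4.
The analysis ends at Stage 4; the operator prevails.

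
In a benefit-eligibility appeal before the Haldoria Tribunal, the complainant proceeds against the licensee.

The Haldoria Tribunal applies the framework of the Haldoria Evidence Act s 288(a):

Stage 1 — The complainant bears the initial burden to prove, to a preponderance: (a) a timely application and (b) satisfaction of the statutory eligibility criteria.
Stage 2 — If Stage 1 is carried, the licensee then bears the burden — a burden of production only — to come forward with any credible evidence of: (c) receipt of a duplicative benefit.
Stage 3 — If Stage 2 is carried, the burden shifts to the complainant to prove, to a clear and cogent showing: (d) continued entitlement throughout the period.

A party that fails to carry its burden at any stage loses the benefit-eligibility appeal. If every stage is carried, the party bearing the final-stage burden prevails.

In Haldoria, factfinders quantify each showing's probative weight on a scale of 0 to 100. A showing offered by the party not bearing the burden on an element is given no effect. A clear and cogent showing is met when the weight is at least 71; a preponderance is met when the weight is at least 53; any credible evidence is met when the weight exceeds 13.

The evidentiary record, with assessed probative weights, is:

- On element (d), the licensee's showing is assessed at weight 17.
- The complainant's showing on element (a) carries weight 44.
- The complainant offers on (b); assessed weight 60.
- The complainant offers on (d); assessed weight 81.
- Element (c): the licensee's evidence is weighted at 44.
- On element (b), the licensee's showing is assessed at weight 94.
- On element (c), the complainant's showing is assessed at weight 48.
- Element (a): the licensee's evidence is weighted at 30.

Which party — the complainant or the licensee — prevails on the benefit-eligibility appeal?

Stage 1 (complainant, a preponderance, weight is at least 53): (a) 44 (licensee's 30 disregarded) < 53 — fails; (b) 60 (licensee's 94 disregarded) ≥ 53 — meets.
  Stage 1 not carried; the complainant fails its burden.
The licensee prevails.

licensee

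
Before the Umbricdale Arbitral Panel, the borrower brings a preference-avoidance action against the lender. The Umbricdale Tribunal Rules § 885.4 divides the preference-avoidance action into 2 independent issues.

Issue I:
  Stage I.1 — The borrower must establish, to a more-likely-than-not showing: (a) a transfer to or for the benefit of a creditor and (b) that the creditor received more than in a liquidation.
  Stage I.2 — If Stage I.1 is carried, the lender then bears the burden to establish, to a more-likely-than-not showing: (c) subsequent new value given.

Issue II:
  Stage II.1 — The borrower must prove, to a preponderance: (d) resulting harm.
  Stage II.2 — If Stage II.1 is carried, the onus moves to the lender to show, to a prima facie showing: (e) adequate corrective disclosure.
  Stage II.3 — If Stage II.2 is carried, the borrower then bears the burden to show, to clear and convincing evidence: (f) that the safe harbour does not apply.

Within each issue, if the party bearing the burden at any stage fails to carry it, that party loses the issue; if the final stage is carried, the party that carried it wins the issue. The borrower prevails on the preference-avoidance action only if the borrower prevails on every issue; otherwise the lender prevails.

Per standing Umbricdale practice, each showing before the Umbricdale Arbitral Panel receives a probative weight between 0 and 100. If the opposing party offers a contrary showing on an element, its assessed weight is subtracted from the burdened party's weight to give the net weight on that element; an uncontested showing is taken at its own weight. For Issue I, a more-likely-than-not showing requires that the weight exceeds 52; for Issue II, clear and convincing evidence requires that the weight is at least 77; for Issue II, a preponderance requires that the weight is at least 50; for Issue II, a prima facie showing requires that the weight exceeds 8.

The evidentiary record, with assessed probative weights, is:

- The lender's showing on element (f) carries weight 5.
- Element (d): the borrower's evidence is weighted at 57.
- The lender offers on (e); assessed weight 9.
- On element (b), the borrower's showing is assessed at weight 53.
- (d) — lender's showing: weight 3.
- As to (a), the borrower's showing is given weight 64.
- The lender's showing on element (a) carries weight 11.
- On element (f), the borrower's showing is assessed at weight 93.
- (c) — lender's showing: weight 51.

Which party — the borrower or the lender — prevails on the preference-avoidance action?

— Issue I —
At Stage I.1 the borrower must meet a more-likely-than-not showing (weight exceeds 52): on (a) the weight is 64 less the opposing 11 gives net 53, > 52, so (a) meets the standard; on (b) the weight is 53, which does exceed 52, so (b) meets the standard.
  The borrower carries Stage I.1; the lender now bears the burden.
At Stage I.2 the lender must meet a more-likely-than-not showing (weight exceeds 52): on (c) the weight is 51, ≤ 52, so (c) does not meet the standard.
  Not every element is met, so the lender fails to carry Stage I.2.
The analysis ends at Stage I.2; the borrower prevails on this issue.
— Issue II —
Stage II.1 — burden on borrower; standard: a preponderance (weight is at least 50).
    (d): 57 − 3 = 54 ≥ 50 [met]
  All elements met. The burden passes to the lender.
Stage II.2 — burden on lender; standard: a prima facie showing (weight exceeds 8).
    (e): 9 > 8 [met]
  The lender carries Stage II.2; the borrower now bears the burden.
Stage II.3 — burden on borrower; standard: clear and convincing evidence (weight is at least 77).
    (f): 93 − 5 = 88 ≥ 77 [met]
  The borrower carries the last stage.
Every stage carried; the borrower prevails on this issue.
Per-issue: Issue I → borrower; Issue II → borrower. The borrower must prevail on every issue; overall, the borrower prevails.

borrower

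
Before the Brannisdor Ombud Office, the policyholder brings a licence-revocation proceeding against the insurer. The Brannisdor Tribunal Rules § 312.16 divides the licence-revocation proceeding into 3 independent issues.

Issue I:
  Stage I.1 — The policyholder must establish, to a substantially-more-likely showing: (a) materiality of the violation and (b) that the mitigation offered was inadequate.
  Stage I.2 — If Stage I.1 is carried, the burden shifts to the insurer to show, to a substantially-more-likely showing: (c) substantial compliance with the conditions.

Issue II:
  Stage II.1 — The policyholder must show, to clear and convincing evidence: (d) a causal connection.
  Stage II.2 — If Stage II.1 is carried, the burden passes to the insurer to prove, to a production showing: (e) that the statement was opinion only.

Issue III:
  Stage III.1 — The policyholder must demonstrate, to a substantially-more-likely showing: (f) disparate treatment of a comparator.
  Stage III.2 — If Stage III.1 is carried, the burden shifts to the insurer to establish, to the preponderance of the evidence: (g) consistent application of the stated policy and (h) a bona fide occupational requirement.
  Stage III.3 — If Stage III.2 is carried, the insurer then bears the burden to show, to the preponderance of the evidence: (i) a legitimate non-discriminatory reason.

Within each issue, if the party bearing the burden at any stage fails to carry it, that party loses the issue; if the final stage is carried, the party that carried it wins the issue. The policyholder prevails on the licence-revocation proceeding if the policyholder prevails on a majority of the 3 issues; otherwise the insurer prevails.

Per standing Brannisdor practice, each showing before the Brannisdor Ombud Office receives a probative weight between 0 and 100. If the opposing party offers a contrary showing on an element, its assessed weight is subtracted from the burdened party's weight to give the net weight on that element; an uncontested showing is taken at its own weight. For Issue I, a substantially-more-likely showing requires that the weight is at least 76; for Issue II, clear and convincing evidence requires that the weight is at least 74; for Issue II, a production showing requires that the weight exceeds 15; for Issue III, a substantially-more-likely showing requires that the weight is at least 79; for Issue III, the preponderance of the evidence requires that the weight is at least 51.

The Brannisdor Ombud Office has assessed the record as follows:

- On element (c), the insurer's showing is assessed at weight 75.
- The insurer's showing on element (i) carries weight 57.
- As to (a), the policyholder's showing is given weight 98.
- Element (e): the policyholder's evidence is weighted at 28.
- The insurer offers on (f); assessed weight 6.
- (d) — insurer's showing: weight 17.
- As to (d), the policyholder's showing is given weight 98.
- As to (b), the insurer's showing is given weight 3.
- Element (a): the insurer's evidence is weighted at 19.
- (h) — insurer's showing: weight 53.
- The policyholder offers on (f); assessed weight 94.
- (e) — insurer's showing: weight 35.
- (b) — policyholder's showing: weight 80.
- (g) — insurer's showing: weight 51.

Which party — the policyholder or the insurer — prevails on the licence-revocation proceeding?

— Issue I —
Stage I.1 (policyholder, a substantially-more-likely showing, weight is at least 76): (a) net 98−19=79 ≥ 76 — meets; (b) net 80−3=77 ≥ 76 — meets.
  Stage I.1 is satisfied; the onus moves to the insurer.
Stage I.2 (insurer, a substantially-more-likely showing, weight is at least 76): (c) 75 < 76 — fails.
  Not every element is met, so the insurer fails to carry Stage I.2.
The policyholder prevails on this issue.
— Issue II —
Stage II.1 — burden on policyholder; standard: clear and convincing evidence (weight is at least 74).
    (d): 98 − 17 = 81 ≥ 74 [met]
  Stage II.1 is satisfied; the onus moves to the insurer.
Stage II.2 — burden on insurer; standard: a production showing (weight exceeds 15).
    (e): 35 − 28 = 7 ≤ 15 [not met]
  Stage II.2 not carried; the insurer fails its burden.
The policyholder prevails on this issue.
— Issue III —
Stage III.1 — burden on policyholder; standard: a substantially-more-likely showing (weight is at least 79).
    (f): 94 − 6 = 88 ≥ 79 [met]
  The policyholder carries Stage III.1; the insurer now bears the burden.
Stage III.2 — burden on insurer; standard: the preponderance of the evidence (weight is at least 51).
    (g): 51 ≥ 51 [met]
    (h): 53 ≥ 51 [met]
  Stage III.2 is satisfied; the insurer continues to bear the burden.
Stage III.3 — burden on insurer; standard: the preponderance of the evidence (weight is at least 51).
    (i): 57 ≥ 51 [met]
  Stage III.3 carried; the final stage is satisfied.
With every stage satisfied, the insurer prevails on this issue.
Per-issue: Issue I → policyholder; Issue II → policyholder; Issue III → insurer. The policyholder must prevail on a majority of issues; overall, the policyholder prevails.

policyholder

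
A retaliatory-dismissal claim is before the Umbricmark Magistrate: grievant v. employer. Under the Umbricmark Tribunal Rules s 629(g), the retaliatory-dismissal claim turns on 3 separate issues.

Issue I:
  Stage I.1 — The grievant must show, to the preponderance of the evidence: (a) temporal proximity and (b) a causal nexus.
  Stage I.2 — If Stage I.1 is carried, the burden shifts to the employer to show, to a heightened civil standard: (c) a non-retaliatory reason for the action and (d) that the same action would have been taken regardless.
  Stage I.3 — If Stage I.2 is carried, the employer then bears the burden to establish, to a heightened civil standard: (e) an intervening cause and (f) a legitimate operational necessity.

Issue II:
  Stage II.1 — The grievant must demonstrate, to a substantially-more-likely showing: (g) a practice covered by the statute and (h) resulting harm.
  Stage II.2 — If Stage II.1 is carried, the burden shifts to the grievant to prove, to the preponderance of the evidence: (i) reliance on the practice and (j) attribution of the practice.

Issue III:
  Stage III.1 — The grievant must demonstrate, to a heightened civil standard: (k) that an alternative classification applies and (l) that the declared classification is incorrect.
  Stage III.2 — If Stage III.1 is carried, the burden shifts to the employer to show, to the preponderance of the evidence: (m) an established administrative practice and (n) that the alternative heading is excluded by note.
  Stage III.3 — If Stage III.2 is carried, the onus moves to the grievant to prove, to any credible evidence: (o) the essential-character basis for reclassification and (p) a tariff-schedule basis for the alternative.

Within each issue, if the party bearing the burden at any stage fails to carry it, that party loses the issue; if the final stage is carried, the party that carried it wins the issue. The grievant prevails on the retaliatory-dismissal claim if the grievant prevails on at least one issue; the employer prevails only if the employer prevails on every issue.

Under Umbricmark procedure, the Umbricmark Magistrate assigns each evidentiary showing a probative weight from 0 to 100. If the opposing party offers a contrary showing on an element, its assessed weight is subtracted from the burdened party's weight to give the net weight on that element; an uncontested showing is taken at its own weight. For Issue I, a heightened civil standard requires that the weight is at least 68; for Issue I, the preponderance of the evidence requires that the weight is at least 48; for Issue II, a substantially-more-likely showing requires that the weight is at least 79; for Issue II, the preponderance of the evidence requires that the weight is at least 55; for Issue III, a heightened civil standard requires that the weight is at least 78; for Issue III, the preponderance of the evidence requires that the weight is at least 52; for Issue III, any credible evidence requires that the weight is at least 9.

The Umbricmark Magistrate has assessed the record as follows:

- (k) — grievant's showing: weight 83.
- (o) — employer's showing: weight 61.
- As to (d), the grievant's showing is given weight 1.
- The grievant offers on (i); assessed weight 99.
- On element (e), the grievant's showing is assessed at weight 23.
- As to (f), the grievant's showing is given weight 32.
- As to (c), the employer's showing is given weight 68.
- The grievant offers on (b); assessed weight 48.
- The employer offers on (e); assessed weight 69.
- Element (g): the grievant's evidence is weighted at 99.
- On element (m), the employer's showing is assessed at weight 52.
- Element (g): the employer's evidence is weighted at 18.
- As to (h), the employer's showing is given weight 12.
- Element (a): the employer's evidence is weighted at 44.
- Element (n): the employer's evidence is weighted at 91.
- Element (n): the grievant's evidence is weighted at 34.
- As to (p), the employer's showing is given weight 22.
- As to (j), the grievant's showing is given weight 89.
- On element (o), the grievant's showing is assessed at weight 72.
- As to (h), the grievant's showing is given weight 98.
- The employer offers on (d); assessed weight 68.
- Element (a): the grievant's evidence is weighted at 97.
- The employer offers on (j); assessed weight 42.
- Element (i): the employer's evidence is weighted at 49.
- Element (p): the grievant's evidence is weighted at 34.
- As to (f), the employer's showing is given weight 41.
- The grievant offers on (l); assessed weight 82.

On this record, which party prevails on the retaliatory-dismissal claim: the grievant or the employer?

grievant

— Issue I —
At Stage I.1 the grievant must meet the preponderance of the evidence (weight is at least 48): on (a) the weight is 97 less the opposing 44 gives net 53, which does reach 48, so (a) meets the standard; on (b) the weight is 48, ≥ 48, so (b) meets the standard.
  Stage I.1 carried; the burden shifts to the employer.
At Stage I.2 the employer must meet a heightened civil standard (weight is at least 68): on (c) the weight is 68, ≥ 68, so (c) meets the standard; on (d) the weight is 68 less the opposing 1 gives net 67, < 68, so (d) does not meet the standard.
  Stage I.2 not carried; the employer fails its burden.
The analysis ends at Stage I.2; the grievant prevails on this issue.
— Issue II —
Stage II.1 (grievant, a substantially-more-likely showing, weight is at least 79): (g) net 99−18=81 ≥ 79 — meets; (h) net 98−12=86 ≥ 79 — meets.
  Stage II.1 is satisfied; the grievant continues to bear the burden.
Stage II.2 (grievant, the preponderance of the evidence, weight is at least 55): (i) net 99−49=50 < 55 — fails; (j) net 89−42=47 < 55 — fails.
  Stage II.2 not carried; the grievant fails its burden.
So the employer prevails on this issue.
— Issue III —
Stage III.1 (grievant, a heightened civil standard, weight is at least 78): (k) 83 ≥ 78 — meets; (l) 82 ≥ 78 — meets.
  Stage III.1 is satisfied; the onus moves to the employer.
Stage III.2 (employer, the preponderance of the evidence, weight is at least 52): (m) 52 ≥ 52 — meets; (n) net 91−34=57 ≥ 52 — meets.
  Stage III.2 carried; the burden shifts to the grievant.
Stage III.3 (grievant, any credible evidence, weight is at least 9): (o) net 72−61=11 ≥ 9 — meets; (p) net 34−22=12 ≥ 9 — meets.
  Stage III.3 carried; the final stage is satisfied.
Every stage carried; the grievant prevails on this issue.
Per-issue: Issue I → grievant; Issue II → employer; Issue III → grievant. The grievant must prevail on at least one issue; overall, the grievant prevails.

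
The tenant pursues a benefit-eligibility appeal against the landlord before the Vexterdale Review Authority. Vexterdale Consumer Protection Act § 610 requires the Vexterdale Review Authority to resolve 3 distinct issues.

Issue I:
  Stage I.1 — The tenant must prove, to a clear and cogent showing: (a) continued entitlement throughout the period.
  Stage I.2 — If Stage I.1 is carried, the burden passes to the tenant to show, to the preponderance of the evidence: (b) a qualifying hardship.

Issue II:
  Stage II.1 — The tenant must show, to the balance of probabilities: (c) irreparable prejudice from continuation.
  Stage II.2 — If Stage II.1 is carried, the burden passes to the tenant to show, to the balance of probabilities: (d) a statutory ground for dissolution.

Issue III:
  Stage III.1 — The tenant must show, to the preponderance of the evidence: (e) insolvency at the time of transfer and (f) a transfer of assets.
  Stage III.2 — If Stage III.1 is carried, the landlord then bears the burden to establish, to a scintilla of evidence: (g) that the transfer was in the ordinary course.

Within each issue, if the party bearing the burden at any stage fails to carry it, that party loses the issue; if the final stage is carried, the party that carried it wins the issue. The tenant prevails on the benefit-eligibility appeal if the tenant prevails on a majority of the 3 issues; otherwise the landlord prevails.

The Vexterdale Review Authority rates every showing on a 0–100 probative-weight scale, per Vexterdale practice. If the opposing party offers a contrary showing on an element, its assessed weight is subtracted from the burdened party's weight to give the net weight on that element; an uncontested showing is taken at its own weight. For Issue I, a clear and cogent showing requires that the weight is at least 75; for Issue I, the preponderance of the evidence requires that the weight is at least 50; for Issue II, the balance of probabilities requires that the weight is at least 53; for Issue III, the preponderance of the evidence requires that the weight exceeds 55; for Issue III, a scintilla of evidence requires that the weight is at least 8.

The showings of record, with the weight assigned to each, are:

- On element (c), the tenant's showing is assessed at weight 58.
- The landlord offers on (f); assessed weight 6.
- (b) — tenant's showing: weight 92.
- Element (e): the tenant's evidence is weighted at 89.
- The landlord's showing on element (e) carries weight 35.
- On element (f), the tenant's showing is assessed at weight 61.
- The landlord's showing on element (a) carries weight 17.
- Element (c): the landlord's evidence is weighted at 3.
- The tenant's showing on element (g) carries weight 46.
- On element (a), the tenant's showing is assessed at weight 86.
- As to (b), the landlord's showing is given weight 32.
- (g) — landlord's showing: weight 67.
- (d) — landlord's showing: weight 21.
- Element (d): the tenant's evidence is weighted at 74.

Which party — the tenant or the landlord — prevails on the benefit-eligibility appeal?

— Issue I —
At Stage I.1 the tenant must meet a clear and cogent showing (weight is at least 75): on (a) the weight is 86 less the opposing 17 gives net 69, which does not reach 75, so (a) does not meet the standard.
  Stage I.1 not carried; the tenant fails its burden.
The analysis ends at Stage I.1; the landlord prevails on this issue.
— Issue II —
Stage II.1 — burden on tenant; standard: the balance of probabilities (weight is at least 53).
    (c): 58 − 3 = 55 ≥ 53 [met]
  Stage II.1 carried; the burden remains with the tenant.
Stage II.2 — burden on tenant; standard: the balance of probabilities (weight is at least 53).
    (d): 74 − 21 = 53 ≥ 53 [met]
  All elements met at the final stage.
Every stage carried; the tenant prevails on this issue.
— Issue III —
Stage III.1 (tenant, the preponderance of the evidence, weight exceeds 55): (e) net 89−35=54 ≤ 55 — fails; (f) net 61−6=55 ≤ 55 — fails.
  Not every element is met, so the tenant fails to carry Stage III.1.
So the landlord prevails on this issue.
Per-issue: Issue I → landlord; Issue II → tenant; Issue III → landlord. The tenant must prevail on a majority of issues; overall, the landlord prevails.

landlord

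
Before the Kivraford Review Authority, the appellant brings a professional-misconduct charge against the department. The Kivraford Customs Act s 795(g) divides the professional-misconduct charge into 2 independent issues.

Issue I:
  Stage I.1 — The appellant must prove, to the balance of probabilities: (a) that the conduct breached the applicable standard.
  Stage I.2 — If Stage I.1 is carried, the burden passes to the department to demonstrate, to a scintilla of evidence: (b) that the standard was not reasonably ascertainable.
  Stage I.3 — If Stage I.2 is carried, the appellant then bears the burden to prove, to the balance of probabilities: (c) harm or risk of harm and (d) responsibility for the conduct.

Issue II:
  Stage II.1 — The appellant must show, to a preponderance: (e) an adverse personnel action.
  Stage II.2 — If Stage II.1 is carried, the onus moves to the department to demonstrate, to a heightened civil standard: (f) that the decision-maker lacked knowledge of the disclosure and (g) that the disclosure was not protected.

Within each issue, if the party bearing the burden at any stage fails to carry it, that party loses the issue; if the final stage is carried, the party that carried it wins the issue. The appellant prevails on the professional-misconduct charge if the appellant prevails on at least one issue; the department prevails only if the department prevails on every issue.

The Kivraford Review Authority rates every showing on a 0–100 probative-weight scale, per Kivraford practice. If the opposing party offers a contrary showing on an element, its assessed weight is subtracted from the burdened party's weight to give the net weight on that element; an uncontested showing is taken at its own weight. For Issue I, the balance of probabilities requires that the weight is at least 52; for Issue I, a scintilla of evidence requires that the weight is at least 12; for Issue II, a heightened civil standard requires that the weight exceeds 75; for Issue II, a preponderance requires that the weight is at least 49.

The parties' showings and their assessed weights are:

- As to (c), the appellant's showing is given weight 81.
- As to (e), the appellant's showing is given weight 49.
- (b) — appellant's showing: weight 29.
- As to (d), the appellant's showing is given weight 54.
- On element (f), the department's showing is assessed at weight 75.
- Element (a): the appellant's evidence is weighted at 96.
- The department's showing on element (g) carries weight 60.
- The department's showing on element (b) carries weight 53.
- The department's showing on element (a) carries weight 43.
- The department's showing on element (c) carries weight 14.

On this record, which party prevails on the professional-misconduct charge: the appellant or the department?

appellant

— Issue I —
At Stage I.1 the appellant must meet the balance of probabilities (weight is at least 52): on (a) the weight is 96 less the opposing 43 gives net 53, which does reach 52, so (a) meets the standard.
  Stage I.1 is satisfied; the onus moves to the department.
At Stage I.2 the department must meet a scintilla of evidence (weight is at least 12): on (b) the weight is 53 less the opposing 29 gives net 24, which does reach 12, so (b) meets the standard.
  The department carries Stage I.2; the appellant now bears the burden.
At Stage I.3 the appellant must meet the balance of probabilities (weight is at least 52): on (c) the weight is 81 less the opposing 14 gives net 67, ≥ 52, so (c) meets the standard; on (d) the weight is 54, ≥ 52, so (d) meets the standard.
  All elements met at the final stage.
All stages carried — the appellant prevails on this issue.
— Issue II —
Stage II.1 (appellant, a preponderance, weight is at least 49): (e) 49 ≥ 49 — meets.
  The appellant carries Stage II.1; the department now bears the burden.
Stage II.2 (department, a heightened civil standard, weight exceeds 75): (f) 75 ≤ 75 — fails; (g) 60 ≤ 75 — fails.
  The department does not carry Stage II.2.
So the appellant prevails on this issue.
Per-issue: Issue I → appellant; Issue II → appellant. The appellant must prevail on at least one issue; overall, the appellant prevails.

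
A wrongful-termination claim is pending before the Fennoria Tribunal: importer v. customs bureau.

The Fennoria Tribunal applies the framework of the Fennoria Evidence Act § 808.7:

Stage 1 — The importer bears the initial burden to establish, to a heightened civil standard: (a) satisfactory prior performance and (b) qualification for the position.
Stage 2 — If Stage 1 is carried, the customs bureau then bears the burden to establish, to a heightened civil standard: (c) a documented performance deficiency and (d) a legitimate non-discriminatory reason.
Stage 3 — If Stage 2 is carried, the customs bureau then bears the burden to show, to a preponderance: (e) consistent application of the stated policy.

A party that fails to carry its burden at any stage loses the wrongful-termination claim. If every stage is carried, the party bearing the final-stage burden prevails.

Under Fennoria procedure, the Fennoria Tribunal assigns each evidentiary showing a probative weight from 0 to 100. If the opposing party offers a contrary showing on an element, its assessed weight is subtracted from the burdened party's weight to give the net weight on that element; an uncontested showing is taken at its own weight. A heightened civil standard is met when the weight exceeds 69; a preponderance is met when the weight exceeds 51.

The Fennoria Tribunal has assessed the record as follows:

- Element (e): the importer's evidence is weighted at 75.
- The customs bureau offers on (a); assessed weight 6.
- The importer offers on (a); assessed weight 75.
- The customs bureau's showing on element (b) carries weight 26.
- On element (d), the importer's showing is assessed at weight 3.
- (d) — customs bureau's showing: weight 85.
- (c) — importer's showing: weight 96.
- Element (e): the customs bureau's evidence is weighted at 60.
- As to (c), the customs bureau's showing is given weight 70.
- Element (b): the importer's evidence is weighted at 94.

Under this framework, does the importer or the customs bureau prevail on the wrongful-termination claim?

customs bureau

Stage 1 (importer, a heightened civil standard, weight exceeds 69): (a) net 75−6=69 ≤ 69 — fails; (b) net 94−26=68 ≤ 69 — fails.
  Stage 1 not carried; the importer fails its burden.
The customs bureau prevails.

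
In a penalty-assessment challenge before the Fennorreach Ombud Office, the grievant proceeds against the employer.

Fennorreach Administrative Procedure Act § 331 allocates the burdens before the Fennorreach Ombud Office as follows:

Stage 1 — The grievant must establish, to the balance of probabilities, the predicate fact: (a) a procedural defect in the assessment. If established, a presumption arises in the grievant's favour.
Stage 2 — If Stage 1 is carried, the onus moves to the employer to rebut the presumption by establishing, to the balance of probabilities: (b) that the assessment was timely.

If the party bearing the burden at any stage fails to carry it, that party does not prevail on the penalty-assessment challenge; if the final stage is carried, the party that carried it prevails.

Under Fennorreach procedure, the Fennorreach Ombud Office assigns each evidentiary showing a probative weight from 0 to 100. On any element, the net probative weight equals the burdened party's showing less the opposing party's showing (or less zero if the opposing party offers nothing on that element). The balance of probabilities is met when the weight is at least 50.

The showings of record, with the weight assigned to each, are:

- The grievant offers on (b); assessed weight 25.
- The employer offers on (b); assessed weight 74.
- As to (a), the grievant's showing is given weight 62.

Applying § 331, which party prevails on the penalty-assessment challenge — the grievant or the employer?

grievant

At Stage 1 the grievant must meet the balance of probabilities (weight is at least 50): on (a) the weight is 62, which does reach 50, so (a) meets the standard.
  All elements met. The burden passes to the employer.
At Stage 2 the employer must meet the balance of probabilities (weight is at least 50): on (b) the weight is 74 less the opposing 25 gives net 49, < 50, so (b) does not meet the standard.
  Stage 2 not carried; the employer fails its burden.
The analysis ends at Stage 2; the grievant prevails.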